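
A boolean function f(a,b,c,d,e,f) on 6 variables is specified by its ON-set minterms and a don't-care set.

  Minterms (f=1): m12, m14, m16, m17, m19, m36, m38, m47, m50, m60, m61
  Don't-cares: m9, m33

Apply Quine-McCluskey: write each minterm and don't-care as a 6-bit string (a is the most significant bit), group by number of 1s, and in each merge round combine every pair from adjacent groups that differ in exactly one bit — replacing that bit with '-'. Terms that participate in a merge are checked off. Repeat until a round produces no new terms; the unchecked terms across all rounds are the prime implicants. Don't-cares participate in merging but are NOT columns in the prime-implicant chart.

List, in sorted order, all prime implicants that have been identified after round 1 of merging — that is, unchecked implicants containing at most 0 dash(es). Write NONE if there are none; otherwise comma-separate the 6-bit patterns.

001001, 100001, 101111, 110010

[col 0] 001001, 001100*, 001110*, 010000*, 010001*, 010011*, 100001, 100100*, 100110*, 101111, 110010, 111100*, 111101*
[col 1] 0011-0, 0100-1, 01000-, 1001-0, 11110-
Prime implicants: 001001, 0011-0, 0100-1, 01000-, 100001, 1001-0, 101111, 110010, 11110-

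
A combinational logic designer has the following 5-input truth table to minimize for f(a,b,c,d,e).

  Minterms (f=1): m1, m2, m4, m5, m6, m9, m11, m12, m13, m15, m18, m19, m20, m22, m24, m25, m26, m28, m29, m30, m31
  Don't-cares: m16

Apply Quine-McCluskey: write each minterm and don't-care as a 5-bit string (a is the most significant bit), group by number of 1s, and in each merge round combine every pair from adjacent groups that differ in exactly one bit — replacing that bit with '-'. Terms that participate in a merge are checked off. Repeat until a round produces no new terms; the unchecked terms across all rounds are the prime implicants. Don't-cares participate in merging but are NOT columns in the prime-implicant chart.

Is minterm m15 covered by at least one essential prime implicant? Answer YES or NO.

Round 0: 00001✓ 00010✓ 00100✓ 00101✓ 00110✓ 01001✓ 01011✓ 01100✓ 01101✓ 01111✓ 10000✓ 10010✓ 10011✓ 10100✓ 10110✓ 11000✓ 11001✓ 11010✓ 11100✓ 11101✓ 11110✓ 11111✓
Round 1: -0010✓ -0100✓ -0110✓ -1001✓ -1100✓ -1101✓ -1111✓ 0-001✓ 0-100✓ 0-101✓ 00-01✓ 00-10✓ 001-0✓ 0010-✓ 01-01✓ 01-11✓ 010-1✓ 011-1✓ 0110-✓ 1-000✓ 1-010✓ 1-100✓ 1-110✓ 10-00✓ 10-10✓ 100-0✓ 1001- 101-0✓ 11-00✓ 11-01✓ 11-10✓ 110-0✓ 1100-✓ 111-0✓ 111-1✓ 1110-✓ 1111-✓
Round 2: --100 -0-10 -01-0 -1-01 -11-1 -110- 0--01 0-10- 01--1 1--00✓ 1--10✓ 1-0-0✓ 1-1-0✓ 10--0✓ 11--0✓ 11-0- 111--
Round 3: 1---0
PIs = {--100, -0-10, -01-0, -1-01, -11-1, -110-, 0--01, 0-10-, 01--1, 1---0, 1001-, 11-0-, 111--}
Coverage chart:
  m1: 0--01 ←essential
  m2: -0-10 ←essential
  m4: --100,-01-0,0-10-
  m5: 0--01,0-10-
  m6: -0-10,-01-0
  m9: -1-01,0--01,01--1
  m11: 01--1 ←essential
  m12: --100,-110-,0-10-
  m13: -1-01,-11-1,-110-,0--01,0-10-,01--1
  m15: -11-1,01--1
  m18: -0-10,1---0,1001-
  m19: 1001- ←essential
  m20: --100,-01-0,1---0
  m22: -0-10,-01-0,1---0
  m24: 1---0,11-0-
  m25: -1-01,11-0-
  m26: 1---0 ←essential
  m28: --100,-110-,1---0,11-0-,111--
  m29: -1-01,-11-1,-110-,11-0-,111--
  m30: 1---0,111--
  m31: -11-1,111--
Essential: -0-10, 0--01, 01--1, 1---0, 1001-

YES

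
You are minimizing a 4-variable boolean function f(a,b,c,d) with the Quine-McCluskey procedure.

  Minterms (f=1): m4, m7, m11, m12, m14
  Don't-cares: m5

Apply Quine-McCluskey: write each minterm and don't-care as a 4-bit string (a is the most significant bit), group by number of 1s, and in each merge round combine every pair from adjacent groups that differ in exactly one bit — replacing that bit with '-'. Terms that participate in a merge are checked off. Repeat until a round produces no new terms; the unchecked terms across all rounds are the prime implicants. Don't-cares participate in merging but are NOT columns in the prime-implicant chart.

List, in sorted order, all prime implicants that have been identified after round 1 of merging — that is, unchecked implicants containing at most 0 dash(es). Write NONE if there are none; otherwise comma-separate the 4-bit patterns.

size-2^0 implicants → 0100(✓)  0101(✓)  0111(✓)  1011  1100(✓)  1110(✓)
size-2^1 implicants → -100  01-1  010-  11-0
Unchecked terms (primes): -100, 01-1, 010-, 1011, 11-0

1011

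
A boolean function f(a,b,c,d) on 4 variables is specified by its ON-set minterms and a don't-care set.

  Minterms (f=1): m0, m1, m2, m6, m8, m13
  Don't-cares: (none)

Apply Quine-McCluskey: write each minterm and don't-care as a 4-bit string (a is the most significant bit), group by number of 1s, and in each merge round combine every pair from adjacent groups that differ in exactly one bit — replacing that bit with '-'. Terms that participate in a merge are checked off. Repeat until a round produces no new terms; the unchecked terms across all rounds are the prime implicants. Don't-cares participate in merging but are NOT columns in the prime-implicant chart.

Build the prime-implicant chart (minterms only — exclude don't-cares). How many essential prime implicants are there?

[col 0] 0000*, 0001*, 0010*, 0110*, 1000*, 1101
[col 1] -000, 0-10, 00-0, 000-
Prime implicants: -000, 0-10, 00-0, 000-, 1101
PI chart (minterm → PIs covering it):
  0 | -000,00-0,000-
  1 | 000-  (sole → essential)
  2 | 0-10,00-0
  6 | 0-10  (sole → essential)
  8 | -000  (sole → essential)
  13 | 1101  (sole → essential)
Essential prime implicants: -000, 0-10, 000-, 1101

4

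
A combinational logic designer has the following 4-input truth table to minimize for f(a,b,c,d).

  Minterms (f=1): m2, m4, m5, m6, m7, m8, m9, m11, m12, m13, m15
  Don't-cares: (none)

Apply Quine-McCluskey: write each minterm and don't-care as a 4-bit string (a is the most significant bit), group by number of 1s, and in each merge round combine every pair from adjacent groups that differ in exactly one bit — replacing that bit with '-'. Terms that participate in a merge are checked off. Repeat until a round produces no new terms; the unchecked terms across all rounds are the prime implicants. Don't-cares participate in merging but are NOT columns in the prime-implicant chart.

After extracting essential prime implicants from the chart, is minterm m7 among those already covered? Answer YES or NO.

NO

[col 0] 0010*, 0100*, 0101*, 0110*, 0111*, 1000*, 1001*, 1011*, 1100*, 1101*, 1111*
[col 1] -100*, -101*, -111*, 0-10, 01-0*, 01-1*, 010-*, 011-*, 1-00*, 1-01*, 1-11*, 10-1*, 100-*, 11-1*, 110-*
[col 2] -1-1, -10-, 01--, 1--1, 1-0-
Prime implicants: -1-1, -10-, 0-10, 01--, 1--1, 1-0-
PI chart (minterm → PIs covering it):
  2 | 0-10  (sole → essential)
  4 | -10-,01--
  5 | -1-1,-10-,01--
  6 | 0-10,01--
  7 | -1-1,01--
  8 | 1-0-  (sole → essential)
  9 | 1--1,1-0-
  11 | 1--1  (sole → essential)
  12 | -10-,1-0-
  13 | -1-1,-10-,1--1,1-0-
  15 | -1-1,1--1
Essential prime implicants: 0-10, 1--1, 1-0-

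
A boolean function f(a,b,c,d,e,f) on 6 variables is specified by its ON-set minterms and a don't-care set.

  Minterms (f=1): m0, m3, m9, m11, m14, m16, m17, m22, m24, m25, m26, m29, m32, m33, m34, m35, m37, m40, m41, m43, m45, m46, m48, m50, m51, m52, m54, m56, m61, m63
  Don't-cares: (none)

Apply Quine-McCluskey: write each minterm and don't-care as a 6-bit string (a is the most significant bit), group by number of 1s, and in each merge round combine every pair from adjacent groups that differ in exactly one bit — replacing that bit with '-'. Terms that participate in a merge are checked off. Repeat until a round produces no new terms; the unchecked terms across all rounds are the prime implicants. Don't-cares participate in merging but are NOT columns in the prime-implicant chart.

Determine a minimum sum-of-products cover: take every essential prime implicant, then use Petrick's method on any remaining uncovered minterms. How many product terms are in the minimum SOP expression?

13

Round 0: 000000✓ 000011✓ 001001✓ 001011✓ 001110✓ 010000✓ 010001✓ 010110✓ 011000✓ 011001✓ 011010✓ 011101✓ 100000✓ 100001✓ 100010✓ 100011✓ 100101✓ 101000✓ 101001✓ 101011✓ 101101✓ 101110✓ 110000✓ 110010✓ 110011✓ 110100✓ 110110✓ 111000✓ 111101✓ 111111✓
Round 1: -00000✓ -00011✓ -01001✓ -01011✓ -01110 -10000✓ -10110 -11000✓ -11101 0-0000✓ 0-1001 00-011✓ 0010-1✓ 01-000✓ 01-001✓ 01000-✓ 011-01 0110-0 01100-✓ 1-0000✓ 1-0010✓ 1-0011✓ 1-1000✓ 1-1101 10-000✓ 10-001✓ 10-011✓ 10-101✓ 100-01✓ 1000-0✓ 1000-1✓ 10000-✓ 10001-✓ 101-01✓ 1010-1✓ 10100-✓ 11-000✓ 110-00✓ 110-10✓ 1100-0✓ 11001-✓ 1101-0✓ 1111-1
Round 2: --0000 -0-011 -010-1 -1-000 01-00- 1--000 1-00-0 1-001- 10--01 10-0-1 10-00- 1000-- 110--0
PIs = {--0000, -0-011, -010-1, -01110, -1-000, -10110, -11101, 0-1001, 01-00-, 011-01, 0110-0, 1--000, 1-00-0, 1-001-, 1-1101, 10--01, 10-0-1, 10-00-, 1000--, 110--0, 1111-1}
Coverage chart:
  m0: --0000 ←essential
  m3: -0-011 ←essential
  m9: -010-1,0-1001
  m11: -0-011,-010-1
  m14: -01110 ←essential
  m16: --0000,-1-000,01-00-
  m17: 01-00- ←essential
  m22: -10110 ←essential
  m24: -1-000,01-00-,0110-0
  m25: 0-1001,01-00-,011-01
  m26: 0110-0 ←essential
  m29: -11101,011-01
  m32: --0000,1--000,1-00-0,10-00-,1000--
  m33: 10--01,10-0-1,10-00-,1000--
  m34: 1-00-0,1-001-,1000--
  m35: -0-011,1-001-,10-0-1,1000--
  m37: 10--01 ←essential
  m40: 1--000,10-00-
  m41: -010-1,10--01,10-0-1,10-00-
  m43: -0-011,-010-1,10-0-1
  m45: 1-1101,10--01
  m46: -01110 ←essential
  m48: --0000,-1-000,1--000,1-00-0,110--0
  m50: 1-00-0,1-001-,110--0
  m51: 1-001- ←essential
  m52: 110--0 ←essential
  m54: -10110,110--0
  m56: -1-000,1--000
  m61: -11101,1-1101,1111-1
  m63: 1111-1 ←essential
Essential: --0000, -0-011, -01110, -10110, 01-00-, 0110-0, 1-001-, 10--01, 110--0, 1111-1
Petrick residual → -010-1, -11101, 1--000
Min cover (13 terms): c'd'e'f' + b'd'ef + b'cd'f + b'cdef' + bc'def' + bcde'f + a'bd'e' + a'bcd'f' + ad'e'f' + ac'd'e + ab'e'f + abc'f' + abcdf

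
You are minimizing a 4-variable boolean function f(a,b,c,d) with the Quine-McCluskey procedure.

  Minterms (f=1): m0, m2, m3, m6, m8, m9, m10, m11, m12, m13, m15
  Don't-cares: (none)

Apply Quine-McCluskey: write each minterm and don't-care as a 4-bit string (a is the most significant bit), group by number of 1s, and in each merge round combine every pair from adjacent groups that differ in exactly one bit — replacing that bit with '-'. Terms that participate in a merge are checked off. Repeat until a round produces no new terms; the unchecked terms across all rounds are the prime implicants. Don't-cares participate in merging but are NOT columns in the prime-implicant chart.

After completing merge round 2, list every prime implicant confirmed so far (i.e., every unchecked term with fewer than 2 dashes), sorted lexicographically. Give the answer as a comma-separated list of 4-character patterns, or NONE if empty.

Round 0: 0000✓ 0010✓ 0011✓ 0110✓ 1000✓ 1001✓ 1010✓ 1011✓ 1100✓ 1101✓ 1111✓
Round 1: -000✓ -010✓ -011✓ 0-10 00-0✓ 001-✓ 1-00✓ 1-01✓ 1-11✓ 10-0✓ 10-1✓ 100-✓ 101-✓ 11-1✓ 110-✓
Round 2: -0-0 -01- 1--1 1-0- 10--
PIs = {-0-0, -01-, 0-10, 1--1, 1-0-, 10--}

0-10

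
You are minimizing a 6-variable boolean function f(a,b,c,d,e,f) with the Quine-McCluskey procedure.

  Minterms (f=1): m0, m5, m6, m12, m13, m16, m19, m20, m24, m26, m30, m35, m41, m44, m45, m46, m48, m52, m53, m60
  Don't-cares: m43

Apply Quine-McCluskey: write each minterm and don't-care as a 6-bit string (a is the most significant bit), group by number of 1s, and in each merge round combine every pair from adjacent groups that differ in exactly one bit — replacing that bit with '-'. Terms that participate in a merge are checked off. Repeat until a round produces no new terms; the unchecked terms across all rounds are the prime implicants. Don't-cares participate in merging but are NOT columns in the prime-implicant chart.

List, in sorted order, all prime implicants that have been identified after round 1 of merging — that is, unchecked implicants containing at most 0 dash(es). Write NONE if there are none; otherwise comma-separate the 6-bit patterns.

000110, 010011

[col 0] 000000*, 000101*, 000110, 001100*, 001101*, 010000*, 010011, 010100*, 011000*, 011010*, 011110*, 100011*, 101001*, 101011*, 101100*, 101101*, 101110*, 110000*, 110100*, 110101*, 111100*
[col 1] -01100*, -01101*, -10000*, -10100*, 0-0000, 00-101, 00110-*, 01-000, 010-00*, 011-10, 0110-0, 1-1100, 10-011, 101-01, 1010-1, 1011-0, 10110-*, 11-100, 110-00*, 11010-
[col 2] -0110-, -10-00
Prime implicants: -0110-, -10-00, 0-0000, 00-101, 000110, 01-000, 010011, 011-10, 0110-0, 1-1100, 10-011, 101-01, 1010-1, 1011-0, 11-100, 11010-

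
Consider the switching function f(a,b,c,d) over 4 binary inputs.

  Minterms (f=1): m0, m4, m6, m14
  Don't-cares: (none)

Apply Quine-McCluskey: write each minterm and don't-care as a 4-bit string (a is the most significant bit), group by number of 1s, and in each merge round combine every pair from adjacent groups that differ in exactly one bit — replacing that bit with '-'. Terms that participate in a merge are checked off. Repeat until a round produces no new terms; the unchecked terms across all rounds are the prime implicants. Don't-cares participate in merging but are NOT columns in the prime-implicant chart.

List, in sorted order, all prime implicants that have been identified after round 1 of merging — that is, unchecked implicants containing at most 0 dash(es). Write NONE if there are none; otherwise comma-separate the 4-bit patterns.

NONE

Round 0: 0000✓ 0100✓ 0110✓ 1110✓
Round 1: -110 0-00 01-0
PIs = {-110, 0-00, 01-0}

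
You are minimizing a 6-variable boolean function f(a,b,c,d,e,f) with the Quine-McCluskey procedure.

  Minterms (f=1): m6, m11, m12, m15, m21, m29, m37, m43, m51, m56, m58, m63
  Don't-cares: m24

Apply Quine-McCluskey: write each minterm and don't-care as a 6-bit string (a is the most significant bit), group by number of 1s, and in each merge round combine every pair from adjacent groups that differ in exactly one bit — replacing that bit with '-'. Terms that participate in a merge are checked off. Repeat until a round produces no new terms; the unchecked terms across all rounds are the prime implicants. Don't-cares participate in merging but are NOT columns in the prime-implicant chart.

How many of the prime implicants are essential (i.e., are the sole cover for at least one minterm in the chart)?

9

Round 0: 000110 001011✓ 001100 001111✓ 010101✓ 011000✓ 011101✓ 100101 101011✓ 110011 111000✓ 111010✓ 111111
Round 1: -01011 -11000 001-11 01-101 1110-0
PIs = {-01011, -11000, 000110, 001-11, 001100, 01-101, 100101, 110011, 1110-0, 111111}
Coverage chart:
  m6: 000110 ←essential
  m11: -01011,001-11
  m12: 001100 ←essential
  m15: 001-11 ←essential
  m21: 01-101 ←essential
  m29: 01-101 ←essential
  m37: 100101 ←essential
  m43: -01011 ←essential
  m51: 110011 ←essential
  m56: -11000,1110-0
  m58: 1110-0 ←essential
  m63: 111111 ←essential
Essential: -01011, 000110, 001-11, 001100, 01-101, 100101, 110011, 1110-0, 111111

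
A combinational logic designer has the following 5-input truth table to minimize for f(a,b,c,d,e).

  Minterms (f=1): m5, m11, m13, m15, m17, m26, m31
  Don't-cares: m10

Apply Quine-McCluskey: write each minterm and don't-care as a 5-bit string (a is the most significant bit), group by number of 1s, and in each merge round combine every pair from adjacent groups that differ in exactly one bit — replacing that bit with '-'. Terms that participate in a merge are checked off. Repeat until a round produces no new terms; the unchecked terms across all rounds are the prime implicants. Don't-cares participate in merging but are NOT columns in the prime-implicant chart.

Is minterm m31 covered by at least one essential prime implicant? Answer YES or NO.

size-2^0 implicants → 00101(✓)  01010(✓)  01011(✓)  01101(✓)  01111(✓)  10001  11010(✓)  11111(✓)
size-2^1 implicants → -1010  -1111  0-101  01-11  0101-  011-1
Unchecked terms (primes): -1010, -1111, 0-101, 01-11, 0101-, 011-1, 10001
Minterm coverage:
  m5 ⊆ 0-101 [E]
  m11 ⊆ 01-11,0101-
  m13 ⊆ 0-101,011-1
  m15 ⊆ -1111,01-11,011-1
  m17 ⊆ 10001 [E]
  m26 ⊆ -1010 [E]
  m31 ⊆ -1111 [E]
E = {-1010, -1111, 0-101, 10001}

YES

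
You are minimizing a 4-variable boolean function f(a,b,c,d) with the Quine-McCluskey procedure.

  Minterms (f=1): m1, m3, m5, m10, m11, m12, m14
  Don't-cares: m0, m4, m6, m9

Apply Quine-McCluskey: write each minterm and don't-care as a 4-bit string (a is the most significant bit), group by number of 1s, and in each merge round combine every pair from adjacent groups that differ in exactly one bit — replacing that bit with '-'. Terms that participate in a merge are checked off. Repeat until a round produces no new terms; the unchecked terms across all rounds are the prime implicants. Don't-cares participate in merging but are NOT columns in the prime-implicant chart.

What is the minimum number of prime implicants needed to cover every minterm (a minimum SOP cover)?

size-2^0 implicants → 0000(✓)  0001(✓)  0011(✓)  0100(✓)  0101(✓)  0110(✓)  1001(✓)  1010(✓)  1011(✓)  1100(✓)  1110(✓)
size-2^1 implicants → -001(✓)  -011(✓)  -100(✓)  -110(✓)  0-00(✓)  0-01(✓)  00-1(✓)  000-(✓)  01-0(✓)  010-(✓)  1-10  10-1(✓)  101-  11-0(✓)
size-2^2 implicants → -0-1  -1-0  0-0-
Unchecked terms (primes): -0-1, -1-0, 0-0-, 1-10, 101-
Minterm coverage:
  m1 ⊆ -0-1,0-0-
  m3 ⊆ -0-1 [E]
  m5 ⊆ 0-0- [E]
  m10 ⊆ 1-10,101-
  m11 ⊆ -0-1,101-
  m12 ⊆ -1-0 [E]
  m14 ⊆ -1-0,1-10
E = {-0-1, -1-0, 0-0-}
Petrick residual → 1-10
Cover = b'd + bd' + a'c' + acd'  |cover|=4

4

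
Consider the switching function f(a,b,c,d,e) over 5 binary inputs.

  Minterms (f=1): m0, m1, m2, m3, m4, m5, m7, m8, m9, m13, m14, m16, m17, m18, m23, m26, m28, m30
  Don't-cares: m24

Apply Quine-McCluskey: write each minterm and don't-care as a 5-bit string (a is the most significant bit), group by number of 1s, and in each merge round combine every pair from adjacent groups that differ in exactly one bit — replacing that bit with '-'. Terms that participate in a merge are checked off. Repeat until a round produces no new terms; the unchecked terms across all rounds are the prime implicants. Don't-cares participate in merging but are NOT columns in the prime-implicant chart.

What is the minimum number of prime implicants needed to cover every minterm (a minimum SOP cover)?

9

size-2^0 implicants → 00000(✓)  00001(✓)  00010(✓)  00011(✓)  00100(✓)  00101(✓)  00111(✓)  01000(✓)  01001(✓)  01101(✓)  01110(✓)  10000(✓)  10001(✓)  10010(✓)  10111(✓)  11000(✓)  11010(✓)  11100(✓)  11110(✓)
size-2^1 implicants → -0000(✓)  -0001(✓)  -0010(✓)  -0111  -1000(✓)  -1110  0-000(✓)  0-001(✓)  0-101(✓)  00-00(✓)  00-01(✓)  00-11(✓)  000-0(✓)  000-1(✓)  0000-(✓)  0001-(✓)  001-1(✓)  0010-(✓)  01-01(✓)  0100-(✓)  1-000(✓)  1-010(✓)  100-0(✓)  1000-(✓)  11-00(✓)  11-10(✓)  110-0(✓)  111-0(✓)
size-2^2 implicants → --000  -00-0  -000-  0--01  0-00-  00--1  00-0-  000--  1-0-0  11--0
Unchecked terms (primes): --000, -00-0, -000-, -0111, -1110, 0--01, 0-00-, 00--1, 00-0-, 000--, 1-0-0, 11--0
Minterm coverage:
  m0 ⊆ --000,-00-0,-000-,0-00-,00-0-,000--
  m1 ⊆ -000-,0--01,0-00-,00--1,00-0-,000--
  m2 ⊆ -00-0,000--
  m3 ⊆ 00--1,000--
  m4 ⊆ 00-0- [E]
  m5 ⊆ 0--01,00--1,00-0-
  m7 ⊆ -0111,00--1
  m8 ⊆ --000,0-00-
  m9 ⊆ 0--01,0-00-
  m13 ⊆ 0--01 [E]
  m14 ⊆ -1110 [E]
  m16 ⊆ --000,-00-0,-000-,1-0-0
  m17 ⊆ -000- [E]
  m18 ⊆ -00-0,1-0-0
  m23 ⊆ -0111 [E]
  m26 ⊆ 1-0-0,11--0
  m28 ⊆ 11--0 [E]
  m30 ⊆ -1110,11--0
E = {-000-, -0111, -1110, 0--01, 00-0-, 11--0}
Petrick residual → --000, -00-0, 00--1
Cover = c'd'e' + b'c'e' + b'c'd' + b'cde + bcde' + a'd'e + a'b'e + a'b'd' + abe'  |cover|=9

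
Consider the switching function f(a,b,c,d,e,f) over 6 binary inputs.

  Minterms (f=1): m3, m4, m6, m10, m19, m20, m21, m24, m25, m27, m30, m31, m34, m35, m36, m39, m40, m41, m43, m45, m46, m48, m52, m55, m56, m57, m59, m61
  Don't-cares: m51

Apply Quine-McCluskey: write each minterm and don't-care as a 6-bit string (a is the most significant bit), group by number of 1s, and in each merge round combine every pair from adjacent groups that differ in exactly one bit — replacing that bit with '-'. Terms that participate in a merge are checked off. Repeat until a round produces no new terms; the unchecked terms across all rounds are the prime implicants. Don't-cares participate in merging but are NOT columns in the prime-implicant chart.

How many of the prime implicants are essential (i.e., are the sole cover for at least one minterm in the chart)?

[col 0] 000011*, 000100*, 000110*, 001010, 010011*, 010100*, 010101*, 011000*, 011001*, 011011*, 011110*, 011111*, 100010*, 100011*, 100100*, 100111*, 101000*, 101001*, 101011*, 101101*, 101110, 110000*, 110011*, 110100*, 110111*, 111000*, 111001*, 111011*, 111101*
[col 1] -00011*, -00100*, -10011*, -10100*, -11000*, -11001*, -11011*, 0-0011*, 0-0100*, 0001-0, 01-011*, 01010-, 011-11, 0110-1*, 01100-*, 01111-, 1-0011*, 1-0100*, 1-0111*, 1-1000*, 1-1001*, 1-1011*, 1-1101*, 10-011*, 100-11*, 10001-, 101-01*, 1010-1*, 10100-*, 11-000, 11-011*, 110-00, 110-11*, 111-01*, 1110-1*, 11100-*
[col 2] --0011, --0100, -1-011, -110-1, -1100-, 1--011, 1-0-11, 1-1-01, 1-10-1, 1-100-
Prime implicants: --0011, --0100, -1-011, -110-1, -1100-, 0001-0, 001010, 01010-, 011-11, 01111-, 1--011, 1-0-11, 1-1-01, 1-10-1, 1-100-, 10001-, 101110, 11-000, 110-00
PI chart (minterm → PIs covering it):
  3 | --0011  (sole → essential)
  4 | --0100,0001-0
  6 | 0001-0  (sole → essential)
  10 | 001010  (sole → essential)
  19 | --0011,-1-011
  20 | --0100,01010-
  21 | 01010-  (sole → essential)
  24 | -1100-  (sole → essential)
  25 | -110-1,-1100-
  27 | -1-011,-110-1,011-11
  30 | 01111-  (sole → essential)
  31 | 011-11,01111-
  34 | 10001-  (sole → essential)
  35 | --0011,1--011,1-0-11,10001-
  36 | --0100  (sole → essential)
  39 | 1-0-11  (sole → essential)
  40 | 1-100-  (sole → essential)
  41 | 1-1-01,1-10-1,1-100-
  43 | 1--011,1-10-1
  45 | 1-1-01  (sole → essential)
  46 | 101110  (sole → essential)
  48 | 11-000,110-00
  52 | --0100,110-00
  55 | 1-0-11  (sole → essential)
  56 | -1100-,1-100-,11-000
  57 | -110-1,-1100-,1-1-01,1-10-1,1-100-
  59 | -1-011,-110-1,1--011,1-10-1
  61 | 1-1-01  (sole → essential)
Essential prime implicants: --0011, --0100, -1100-, 0001-0, 001010, 01010-, 01111-, 1-0-11, 1-1-01, 1-100-, 10001-, 101110

12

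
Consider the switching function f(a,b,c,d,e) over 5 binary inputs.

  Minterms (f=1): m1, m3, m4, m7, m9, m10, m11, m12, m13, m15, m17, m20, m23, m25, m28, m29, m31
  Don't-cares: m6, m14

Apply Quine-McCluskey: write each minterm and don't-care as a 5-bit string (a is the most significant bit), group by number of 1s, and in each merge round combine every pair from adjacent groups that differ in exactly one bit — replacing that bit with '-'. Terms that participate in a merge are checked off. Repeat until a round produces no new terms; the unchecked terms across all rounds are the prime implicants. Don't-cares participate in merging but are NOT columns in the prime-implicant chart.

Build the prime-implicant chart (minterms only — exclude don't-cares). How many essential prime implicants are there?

[col 0] 00001*, 00011*, 00100*, 00110*, 00111*, 01001*, 01010*, 01011*, 01100*, 01101*, 01110*, 01111*, 10001*, 10100*, 10111*, 11001*, 11100*, 11101*, 11111*
[col 1] -0001*, -0100*, -0111*, -1001*, -1100*, -1101*, -1111*, 0-001*, 0-011*, 0-100*, 0-110*, 0-111*, 00-11*, 000-1*, 001-0*, 0011-*, 01-01*, 01-10*, 01-11*, 010-1*, 0101-*, 011-0*, 011-1*, 0110-*, 0111-*, 1-001*, 1-100*, 1-111*, 11-01*, 111-1*, 1110-*
[col 2] --001, --100, --111, -1-01, -11-1, -110-, 0--11, 0-0-1, 0-1-0, 0-11-, 01--1, 01-1-, 011--
Prime implicants: --001, --100, --111, -1-01, -11-1, -110-, 0--11, 0-0-1, 0-1-0, 0-11-, 01--1, 01-1-, 011--
PI chart (minterm → PIs covering it):
  1 | --001,0-0-1
  3 | 0--11,0-0-1
  4 | --100,0-1-0
  7 | --111,0--11,0-11-
  9 | --001,-1-01,0-0-1,01--1
  10 | 01-1-  (sole → essential)
  11 | 0--11,0-0-1,01--1,01-1-
  12 | --100,-110-,0-1-0,011--
  13 | -1-01,-11-1,-110-,01--1,011--
  15 | --111,-11-1,0--11,0-11-,01--1,01-1-,011--
  17 | --001  (sole → essential)
  20 | --100  (sole → essential)
  23 | --111  (sole → essential)
  25 | --001,-1-01
  28 | --100,-110-
  29 | -1-01,-11-1,-110-
  31 | --111,-11-1
Essential prime implicants: --001, --100, --111, 01-1-

4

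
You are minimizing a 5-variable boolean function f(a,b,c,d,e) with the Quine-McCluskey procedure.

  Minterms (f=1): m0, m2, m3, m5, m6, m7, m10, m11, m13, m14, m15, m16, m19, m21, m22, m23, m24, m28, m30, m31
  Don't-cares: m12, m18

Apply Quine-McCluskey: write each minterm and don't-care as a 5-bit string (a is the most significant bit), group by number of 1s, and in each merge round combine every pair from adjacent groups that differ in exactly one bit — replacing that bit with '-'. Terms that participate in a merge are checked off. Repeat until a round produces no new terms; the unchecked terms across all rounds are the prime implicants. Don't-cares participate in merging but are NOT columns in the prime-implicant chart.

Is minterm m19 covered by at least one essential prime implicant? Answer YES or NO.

YES

size-2^0 implicants → 00000(✓)  00010(✓)  00011(✓)  00101(✓)  00110(✓)  00111(✓)  01010(✓)  01011(✓)  01100(✓)  01101(✓)  01110(✓)  01111(✓)  10000(✓)  10010(✓)  10011(✓)  10101(✓)  10110(✓)  10111(✓)  11000(✓)  11100(✓)  11110(✓)  11111(✓)
size-2^1 implicants → -0000(✓)  -0010(✓)  -0011(✓)  -0101(✓)  -0110(✓)  -0111(✓)  -1100(✓)  -1110(✓)  -1111(✓)  0-010(✓)  0-011(✓)  0-101(✓)  0-110(✓)  0-111(✓)  00-10(✓)  00-11(✓)  000-0(✓)  0001-(✓)  001-1(✓)  0011-(✓)  01-10(✓)  01-11(✓)  0101-(✓)  011-0(✓)  011-1(✓)  0110-(✓)  0111-(✓)  1-000  1-110(✓)  1-111(✓)  10-10(✓)  10-11(✓)  100-0(✓)  1001-(✓)  101-1(✓)  1011-(✓)  11-00  111-0(✓)  1111-(✓)
size-2^2 implicants → --110(✓)  --111(✓)  -0-10(✓)  -0-11(✓)  -00-0  -001-(✓)  -01-1  -011-(✓)  -11-0  -111-(✓)  0--10(✓)  0--11(✓)  0-01-(✓)  0-1-1  0-11-(✓)  00-1-(✓)  01-1-(✓)  011--  1-11-(✓)  10-1-(✓)
size-2^3 implicants → --11-  -0-1-  0--1-
Unchecked terms (primes): --11-, -0-1-, -00-0, -01-1, -11-0, 0--1-, 0-1-1, 011--, 1-000, 11-00
Minterm coverage:
  m0 ⊆ -00-0 [E]
  m2 ⊆ -0-1-,-00-0,0--1-
  m3 ⊆ -0-1-,0--1-
  m5 ⊆ -01-1,0-1-1
  m6 ⊆ --11-,-0-1-,0--1-
  m7 ⊆ --11-,-0-1-,-01-1,0--1-,0-1-1
  m10 ⊆ 0--1- [E]
  m11 ⊆ 0--1- [E]
  m13 ⊆ 0-1-1,011--
  m14 ⊆ --11-,-11-0,0--1-,011--
  m15 ⊆ --11-,0--1-,0-1-1,011--
  m16 ⊆ -00-0,1-000
  m19 ⊆ -0-1- [E]
  m21 ⊆ -01-1 [E]
  m22 ⊆ --11-,-0-1-
  m23 ⊆ --11-,-0-1-,-01-1
  m24 ⊆ 1-000,11-00
  m28 ⊆ -11-0,11-00
  m30 ⊆ --11-,-11-0
  m31 ⊆ --11- [E]
E = {--11-, -0-1-, -00-0, -01-1, 0--1-}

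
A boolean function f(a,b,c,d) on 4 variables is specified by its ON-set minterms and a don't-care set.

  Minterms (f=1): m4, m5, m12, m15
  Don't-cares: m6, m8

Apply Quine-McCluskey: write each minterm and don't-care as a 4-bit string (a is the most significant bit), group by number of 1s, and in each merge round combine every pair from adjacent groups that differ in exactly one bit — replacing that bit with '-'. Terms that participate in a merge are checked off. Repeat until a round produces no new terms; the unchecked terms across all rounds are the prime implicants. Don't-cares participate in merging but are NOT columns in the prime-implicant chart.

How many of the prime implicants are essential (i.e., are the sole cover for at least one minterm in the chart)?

2

Round 0: 0100✓ 0101✓ 0110✓ 1000✓ 1100✓ 1111
Round 1: -100 01-0 010- 1-00
PIs = {-100, 01-0, 010-, 1-00, 1111}
Coverage chart:
  m4: -100,01-0,010-
  m5: 010- ←essential
  m12: -100,1-00
  m15: 1111 ←essential
Essential: 010-, 1111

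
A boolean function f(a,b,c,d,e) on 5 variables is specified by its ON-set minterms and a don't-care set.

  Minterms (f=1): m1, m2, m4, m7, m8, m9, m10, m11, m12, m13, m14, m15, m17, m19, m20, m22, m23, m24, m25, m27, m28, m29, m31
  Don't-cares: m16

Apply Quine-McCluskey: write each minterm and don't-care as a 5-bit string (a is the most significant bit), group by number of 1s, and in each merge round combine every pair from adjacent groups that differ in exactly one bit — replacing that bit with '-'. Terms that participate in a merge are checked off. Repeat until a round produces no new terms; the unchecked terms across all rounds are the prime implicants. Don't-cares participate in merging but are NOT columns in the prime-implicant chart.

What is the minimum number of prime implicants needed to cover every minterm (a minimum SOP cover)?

8

[col 0] 00001*, 00010*, 00100*, 00111*, 01000*, 01001*, 01010*, 01011*, 01100*, 01101*, 01110*, 01111*, 10000*, 10001*, 10011*, 10100*, 10110*, 10111*, 11000*, 11001*, 11011*, 11100*, 11101*, 11111*
[col 1] -0001*, -0100*, -0111*, -1000*, -1001*, -1011*, -1100*, -1101*, -1111*, 0-001*, 0-010, 0-100*, 0-111*, 01-00*, 01-01*, 01-10*, 01-11*, 010-0*, 010-1*, 0100-*, 0101-*, 011-0*, 011-1*, 0110-*, 0111-*, 1-000*, 1-001*, 1-011*, 1-100*, 1-111*, 10-00*, 10-11*, 100-1*, 1000-*, 101-0, 1011-, 11-00*, 11-01*, 11-11*, 110-1*, 1100-*, 111-1*, 1110-*
[col 2] --001, --100, --111, -1-00*, -1-01*, -1-11*, -10-1*, -100-*, -11-1*, -110-*, 01--0*, 01--1*, 01-0-*, 01-1-*, 010--*, 011--*, 1--00, 1--11, 1-0-1, 1-00-, 11--1*, 11-0-*
[col 3] -1--1, -1-0-, 01---
Prime implicants: --001, --100, --111, -1--1, -1-0-, 0-010, 01---, 1--00, 1--11, 1-0-1, 1-00-, 101-0, 1011-
PI chart (minterm → PIs covering it):
  1 | --001  (sole → essential)
  2 | 0-010  (sole → essential)
  4 | --100  (sole → essential)
  7 | --111  (sole → essential)
  8 | -1-0-,01---
  9 | --001,-1--1,-1-0-,01---
  10 | 0-010,01---
  11 | -1--1,01---
  12 | --100,-1-0-,01---
  13 | -1--1,-1-0-,01---
  14 | 01---  (sole → essential)
  15 | --111,-1--1,01---
  17 | --001,1-0-1,1-00-
  19 | 1--11,1-0-1
  20 | --100,1--00,101-0
  22 | 101-0,1011-
  23 | --111,1--11,1011-
  24 | -1-0-,1--00,1-00-
  25 | --001,-1--1,-1-0-,1-0-1,1-00-
  27 | -1--1,1--11,1-0-1
  28 | --100,-1-0-,1--00
  29 | -1--1,-1-0-
  31 | --111,-1--1,1--11
Essential prime implicants: --001, --100, --111, 0-010, 01---
Petrick residual → -1-0-, 1--11, 101-0
Minimum SOP uses 8 PIs: c'd'e + cd'e' + cde + bd' + a'c'de' + a'b + ade + ab'ce'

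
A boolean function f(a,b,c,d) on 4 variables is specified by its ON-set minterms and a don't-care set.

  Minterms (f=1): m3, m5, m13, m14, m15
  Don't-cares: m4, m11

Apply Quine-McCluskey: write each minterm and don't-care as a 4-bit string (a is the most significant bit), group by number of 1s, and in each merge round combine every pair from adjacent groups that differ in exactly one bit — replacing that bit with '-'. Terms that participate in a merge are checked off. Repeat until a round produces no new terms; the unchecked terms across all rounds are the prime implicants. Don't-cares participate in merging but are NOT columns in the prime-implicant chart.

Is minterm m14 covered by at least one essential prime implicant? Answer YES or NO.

YES

Round 0: 0011✓ 0100✓ 0101✓ 1011✓ 1101✓ 1110✓ 1111✓
Round 1: -011 -101 010- 1-11 11-1 111-
PIs = {-011, -101, 010-, 1-11, 11-1, 111-}
Coverage chart:
  m3: -011 ←essential
  m5: -101,010-
  m13: -101,11-1
  m14: 111- ←essential
  m15: 1-11,11-1,111-
Essential: -011, 111-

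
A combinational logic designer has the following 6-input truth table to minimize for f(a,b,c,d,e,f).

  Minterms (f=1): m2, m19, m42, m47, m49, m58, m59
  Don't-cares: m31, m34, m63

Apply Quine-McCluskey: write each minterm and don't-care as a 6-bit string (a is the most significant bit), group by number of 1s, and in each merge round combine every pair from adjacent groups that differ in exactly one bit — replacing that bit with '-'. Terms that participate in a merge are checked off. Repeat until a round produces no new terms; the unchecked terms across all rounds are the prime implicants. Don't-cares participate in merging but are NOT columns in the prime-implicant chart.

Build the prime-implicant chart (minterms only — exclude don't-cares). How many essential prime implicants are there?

[col 0] 000010*, 010011, 011111*, 100010*, 101010*, 101111*, 110001, 111010*, 111011*, 111111*
[col 1] -00010, -11111, 1-1010, 1-1111, 10-010, 111-11, 11101-
Prime implicants: -00010, -11111, 010011, 1-1010, 1-1111, 10-010, 110001, 111-11, 11101-
PI chart (minterm → PIs covering it):
  2 | -00010  (sole → essential)
  19 | 010011  (sole → essential)
  42 | 1-1010,10-010
  47 | 1-1111  (sole → essential)
  49 | 110001  (sole → essential)
  58 | 1-1010,11101-
  59 | 111-11,11101-
Essential prime implicants: -00010, 010011, 1-1111, 110001

4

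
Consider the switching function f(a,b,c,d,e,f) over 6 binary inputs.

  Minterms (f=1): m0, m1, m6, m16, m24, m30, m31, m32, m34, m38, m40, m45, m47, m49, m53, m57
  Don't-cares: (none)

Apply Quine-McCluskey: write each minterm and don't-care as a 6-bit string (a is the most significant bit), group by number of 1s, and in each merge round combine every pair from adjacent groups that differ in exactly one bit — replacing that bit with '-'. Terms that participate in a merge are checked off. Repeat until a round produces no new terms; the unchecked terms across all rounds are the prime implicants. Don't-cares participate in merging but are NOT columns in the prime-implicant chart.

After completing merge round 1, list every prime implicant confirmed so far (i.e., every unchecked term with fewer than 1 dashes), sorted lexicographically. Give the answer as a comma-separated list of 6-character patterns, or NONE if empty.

Round 0: 000000✓ 000001✓ 000110✓ 010000✓ 011000✓ 011110✓ 011111✓ 100000✓ 100010✓ 100110✓ 101000✓ 101101✓ 101111✓ 110001✓ 110101✓ 111001✓
Round 1: -00000 -00110 0-0000 00000- 01-000 01111- 10-000 100-10 1000-0 1011-1 11-001 110-01
PIs = {-00000, -00110, 0-0000, 00000-, 01-000, 01111-, 10-000, 100-10, 1000-0, 1011-1, 11-001, 110-01}

NONE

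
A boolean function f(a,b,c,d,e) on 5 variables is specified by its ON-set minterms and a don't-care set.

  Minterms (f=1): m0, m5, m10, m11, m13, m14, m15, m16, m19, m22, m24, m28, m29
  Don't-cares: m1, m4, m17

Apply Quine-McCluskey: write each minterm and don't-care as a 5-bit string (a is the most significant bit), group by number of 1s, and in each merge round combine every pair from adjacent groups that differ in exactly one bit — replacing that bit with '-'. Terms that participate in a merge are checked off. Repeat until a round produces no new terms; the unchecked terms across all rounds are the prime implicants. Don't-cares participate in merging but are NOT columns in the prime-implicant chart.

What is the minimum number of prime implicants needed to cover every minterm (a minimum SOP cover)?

[col 0] 00000*, 00001*, 00100*, 00101*, 01010*, 01011*, 01101*, 01110*, 01111*, 10000*, 10001*, 10011*, 10110, 11000*, 11100*, 11101*
[col 1] -0000*, -0001*, -1101, 0-101, 00-00*, 00-01*, 0000-*, 0010-*, 01-10*, 01-11*, 0101-*, 011-1, 0111-*, 1-000, 100-1, 1000-*, 11-00, 1110-
[col 2] -000-, 00-0-, 01-1-
Prime implicants: -000-, -1101, 0-101, 00-0-, 01-1-, 011-1, 1-000, 100-1, 10110, 11-00, 1110-
PI chart (minterm → PIs covering it):
  0 | -000-,00-0-
  5 | 0-101,00-0-
  10 | 01-1-  (sole → essential)
  11 | 01-1-  (sole → essential)
  13 | -1101,0-101,011-1
  14 | 01-1-  (sole → essential)
  15 | 01-1-,011-1
  16 | -000-,1-000
  19 | 100-1  (sole → essential)
  22 | 10110  (sole → essential)
  24 | 1-000,11-00
  28 | 11-00,1110-
  29 | -1101,1110-
Essential prime implicants: 01-1-, 100-1, 10110
Petrick residual → -000-, -1101, 0-101, 11-00
Minimum SOP uses 7 PIs: b'c'd' + bcd'e + a'cd'e + a'bd + ab'c'e + ab'cde' + abd'e'

7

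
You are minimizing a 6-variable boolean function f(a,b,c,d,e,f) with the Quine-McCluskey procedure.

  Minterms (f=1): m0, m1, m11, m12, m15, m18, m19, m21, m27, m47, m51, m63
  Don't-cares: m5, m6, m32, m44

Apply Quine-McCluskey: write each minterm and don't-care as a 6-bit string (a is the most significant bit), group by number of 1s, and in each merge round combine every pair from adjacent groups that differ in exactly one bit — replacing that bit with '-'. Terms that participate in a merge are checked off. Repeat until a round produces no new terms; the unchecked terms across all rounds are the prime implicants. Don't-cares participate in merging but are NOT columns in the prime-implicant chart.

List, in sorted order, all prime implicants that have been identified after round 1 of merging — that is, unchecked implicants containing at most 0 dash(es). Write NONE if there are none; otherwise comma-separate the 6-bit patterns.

000110

[col 0] 000000*, 000001*, 000101*, 000110, 001011*, 001100*, 001111*, 010010*, 010011*, 010101*, 011011*, 100000*, 101100*, 101111*, 110011*, 111111*
[col 1] -00000, -01100, -01111, -10011, 0-0101, 0-1011, 000-01, 00000-, 001-11, 01-011, 01001-, 1-1111
Prime implicants: -00000, -01100, -01111, -10011, 0-0101, 0-1011, 000-01, 00000-, 000110, 001-11, 01-011, 01001-, 1-1111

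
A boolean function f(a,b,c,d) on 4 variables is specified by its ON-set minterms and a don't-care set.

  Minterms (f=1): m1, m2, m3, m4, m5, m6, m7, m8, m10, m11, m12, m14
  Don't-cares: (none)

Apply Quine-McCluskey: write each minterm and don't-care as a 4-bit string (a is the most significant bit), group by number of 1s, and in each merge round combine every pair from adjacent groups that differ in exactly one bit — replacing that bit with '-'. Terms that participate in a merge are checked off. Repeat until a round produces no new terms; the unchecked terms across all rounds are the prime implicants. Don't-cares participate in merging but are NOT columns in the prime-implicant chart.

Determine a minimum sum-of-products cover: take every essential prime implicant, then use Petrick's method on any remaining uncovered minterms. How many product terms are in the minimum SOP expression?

4

[col 0] 0001*, 0010*, 0011*, 0100*, 0101*, 0110*, 0111*, 1000*, 1010*, 1011*, 1100*, 1110*
[col 1] -010*, -011*, -100*, -110*, 0-01*, 0-10*, 0-11*, 00-1*, 001-*, 01-0*, 01-1*, 010-*, 011-*, 1-00*, 1-10*, 10-0*, 101-*, 11-0*
[col 2] --10, -01-, -1-0, 0--1, 0-1-, 01--, 1--0
Prime implicants: --10, -01-, -1-0, 0--1, 0-1-, 01--, 1--0
PI chart (minterm → PIs covering it):
  1 | 0--1  (sole → essential)
  2 | --10,-01-,0-1-
  3 | -01-,0--1,0-1-
  4 | -1-0,01--
  5 | 0--1,01--
  6 | --10,-1-0,0-1-,01--
  7 | 0--1,0-1-,01--
  8 | 1--0  (sole → essential)
  10 | --10,-01-,1--0
  11 | -01-  (sole → essential)
  12 | -1-0,1--0
  14 | --10,-1-0,1--0
Essential prime implicants: -01-, 0--1, 1--0
Petrick residual → -1-0
Minimum SOP uses 4 PIs: b'c + bd' + a'd + ad'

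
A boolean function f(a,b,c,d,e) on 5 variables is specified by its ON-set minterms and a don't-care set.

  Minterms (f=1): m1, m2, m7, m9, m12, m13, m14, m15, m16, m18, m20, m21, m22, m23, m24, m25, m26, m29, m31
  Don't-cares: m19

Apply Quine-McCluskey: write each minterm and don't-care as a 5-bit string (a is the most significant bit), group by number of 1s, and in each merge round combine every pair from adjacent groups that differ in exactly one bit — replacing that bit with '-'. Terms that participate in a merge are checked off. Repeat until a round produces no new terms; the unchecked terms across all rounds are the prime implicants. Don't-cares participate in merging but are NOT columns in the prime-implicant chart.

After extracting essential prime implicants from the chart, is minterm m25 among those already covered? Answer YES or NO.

NO

[col 0] 00001*, 00010*, 00111*, 01001*, 01100*, 01101*, 01110*, 01111*, 10000*, 10010*, 10011*, 10100*, 10101*, 10110*, 10111*, 11000*, 11001*, 11010*, 11101*, 11111*
[col 1] -0010, -0111*, -1001*, -1101*, -1111*, 0-001, 0-111*, 01-01*, 011-0*, 011-1*, 0110-*, 0111-*, 1-000*, 1-010*, 1-101*, 1-111*, 10-00*, 10-10*, 10-11*, 100-0*, 1001-*, 101-0*, 101-1*, 1010-*, 1011-*, 11-01*, 110-0*, 1100-, 111-1*
[col 2] --111, -1-01, -11-1, 011--, 1-0-0, 1-1-1, 10--0, 10-1-, 101--
Prime implicants: --111, -0010, -1-01, -11-1, 0-001, 011--, 1-0-0, 1-1-1, 10--0, 10-1-, 101--, 1100-
PI chart (minterm → PIs covering it):
  1 | 0-001  (sole → essential)
  2 | -0010  (sole → essential)
  7 | --111  (sole → essential)
  9 | -1-01,0-001
  12 | 011--  (sole → essential)
  13 | -1-01,-11-1,011--
  14 | 011--  (sole → essential)
  15 | --111,-11-1,011--
  16 | 1-0-0,10--0
  18 | -0010,1-0-0,10--0,10-1-
  20 | 10--0,101--
  21 | 1-1-1,101--
  22 | 10--0,10-1-,101--
  23 | --111,1-1-1,10-1-,101--
  24 | 1-0-0,1100-
  25 | -1-01,1100-
  26 | 1-0-0  (sole → essential)
  29 | -1-01,-11-1,1-1-1
  31 | --111,-11-1,1-1-1
Essential prime implicants: --111, -0010, 0-001, 011--, 1-0-0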